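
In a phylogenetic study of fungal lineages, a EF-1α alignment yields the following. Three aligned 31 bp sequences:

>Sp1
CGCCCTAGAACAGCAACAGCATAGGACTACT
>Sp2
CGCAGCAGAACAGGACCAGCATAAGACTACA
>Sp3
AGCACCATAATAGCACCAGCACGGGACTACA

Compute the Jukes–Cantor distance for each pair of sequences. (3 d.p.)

Sp1–Sp2: 7/31 sites differ → p ≈ 0.225806, d = −0.75 ln(1 − 0.301075) = 0.268659 ≈ 0.269.
Sp1–Sp3: 9/31 sites differ → p ≈ 0.290323, d = −0.75 ln(1 − 0.387097) = 0.367161 ≈ 0.367.
Sp2–Sp3: 8/31 sites differ → p ≈ 0.258065, d = −0.75 ln(1 − 0.344087) = 0.316295 ≈ 0.316.

d(Sp1,Sp2) = 0.269, d(Sp1,Sp3) = 0.367, d(Sp2,Sp3) = 0.316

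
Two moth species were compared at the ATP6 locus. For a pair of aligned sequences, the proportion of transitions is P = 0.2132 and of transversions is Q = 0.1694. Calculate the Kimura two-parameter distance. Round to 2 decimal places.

Under the Kimura two-parameter model, d = −½ ln(1 − 2P − Q) − ¼ ln(1 − 2Q).
1 − 2P − Q = 0.4042, giving −½ ln(0.4042) = 0.452923.
1 − 2Q = 0.6612, giving −¼ ln(0.6612) = 0.103425.
d = 0.452923 + 0.103425 = 0.556348.

0.56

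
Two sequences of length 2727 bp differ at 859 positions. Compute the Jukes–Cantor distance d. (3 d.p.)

p = 859/2727 ≈ 0.314998.
d = −(3/4) ln(1 − 4p/3) = −0.75 ln(1 − 0.419997) = −0.75 ln(0.580003)
  = −0.75 × (-0.544722) = 0.408542 substitutions/site.

0.409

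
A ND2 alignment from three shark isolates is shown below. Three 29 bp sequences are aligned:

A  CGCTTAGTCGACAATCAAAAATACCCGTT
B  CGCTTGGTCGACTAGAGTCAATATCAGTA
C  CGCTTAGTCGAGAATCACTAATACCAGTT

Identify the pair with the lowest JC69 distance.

A–B: 10/29 differ, p = 0.345, d = 0.462.
A–C: 4/29 differ, p = 0.138, d = 0.152.
B–C: 10/29 differ, p = 0.345, d = 0.462.
The smallest distance is between A and C.

A and C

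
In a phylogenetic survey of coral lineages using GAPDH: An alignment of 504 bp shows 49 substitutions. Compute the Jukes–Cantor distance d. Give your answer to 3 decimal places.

0.104

p = 49/504 ≈ 0.097222.
d = −(3/4) ln(1 − 4p/3) = −0.75 ln(1 − 0.129629) = −0.75 ln(0.870371)
  = −0.75 × (-0.138836) = 0.104127 substitutions/site.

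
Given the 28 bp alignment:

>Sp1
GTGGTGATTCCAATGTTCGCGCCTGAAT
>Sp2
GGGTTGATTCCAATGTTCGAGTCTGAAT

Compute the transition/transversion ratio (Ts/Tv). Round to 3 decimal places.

0.333

Transitions are A↔G and C↔T; transversions are all other mismatches.
Transitions: 1. Transversions: 3.
R = 1/3 = 0.333333… ≈ 0.333 (to 3 d.p.).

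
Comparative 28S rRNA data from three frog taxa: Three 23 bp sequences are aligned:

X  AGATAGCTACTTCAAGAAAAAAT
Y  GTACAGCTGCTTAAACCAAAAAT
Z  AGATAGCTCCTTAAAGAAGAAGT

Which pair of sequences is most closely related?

X–Y: 7/23 differ, p = 0.304, d = 0.390.
X–Z: 4/23 differ, p = 0.174, d = 0.198.
Y–Z: 8/23 differ, p = 0.348, d = 0.467.
The smallest distance is between X and Z.

X and Z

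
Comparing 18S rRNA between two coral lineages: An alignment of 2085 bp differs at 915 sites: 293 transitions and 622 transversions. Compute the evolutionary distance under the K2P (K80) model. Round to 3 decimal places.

P = 293/2085 ≈ 0.140528 and Q = 622/2085 ≈ 0.298321.
Under the Kimura two-parameter model, d = −½ ln(1 − 2P − Q) − ¼ ln(1 − 2Q).
1 − 2P − Q = 0.420623, giving −½ ln(0.420623) = 0.433009.
1 − 2Q = 0.403358, giving −¼ ln(0.403358) = 0.226983.
d = 0.433009 + 0.226983 = 0.659992.

0.660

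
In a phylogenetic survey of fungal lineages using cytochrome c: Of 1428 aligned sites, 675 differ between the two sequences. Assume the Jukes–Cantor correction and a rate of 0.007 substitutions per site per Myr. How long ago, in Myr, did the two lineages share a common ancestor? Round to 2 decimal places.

53.30

p = 675/1428 ≈ 0.472689.
d = −(3/4) ln(1 − 4p/3) = −0.75 ln(1 − 0.630252) = −0.75 ln(0.369748)
  = −0.75 × (-0.994934) = 0.746201 substitutions/site.
Under a molecular clock d = 2μt, so t = d/(2μ) = 0.746201 / (2 × 0.007) = 53.30 Myr.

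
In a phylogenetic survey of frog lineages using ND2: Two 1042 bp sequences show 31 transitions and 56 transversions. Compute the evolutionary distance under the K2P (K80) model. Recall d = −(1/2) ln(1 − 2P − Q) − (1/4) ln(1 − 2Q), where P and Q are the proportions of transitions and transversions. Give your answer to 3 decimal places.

P = 31/1042 ≈ 0.02975 and Q = 56/1042 ≈ 0.053743.
Under the Kimura two-parameter model, d = −½ ln(1 − 2P − Q) − ¼ ln(1 − 2Q).
1 − 2P − Q = 0.886757, giving −½ ln(0.886757) = 0.060092.
1 − 2Q = 0.892514, giving −¼ ln(0.892514) = 0.028428.
d = 0.060092 + 0.028428 = 0.088520.

0.089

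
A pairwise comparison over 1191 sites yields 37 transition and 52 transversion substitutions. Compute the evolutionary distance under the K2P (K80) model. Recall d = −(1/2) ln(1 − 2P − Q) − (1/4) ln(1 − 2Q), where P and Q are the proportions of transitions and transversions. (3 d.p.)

0.079

P = 37/1191 ≈ 0.031066 and Q = 52/1191 ≈ 0.043661.
Under the Kimura two-parameter model, d = −½ ln(1 − 2P − Q) − ¼ ln(1 − 2Q).
1 − 2P − Q = 0.894207, giving −½ ln(0.894207) = 0.055909.
1 − 2Q = 0.912678, giving −¼ ln(0.912678) = 0.022843.
d = 0.055909 + 0.022843 = 0.078752.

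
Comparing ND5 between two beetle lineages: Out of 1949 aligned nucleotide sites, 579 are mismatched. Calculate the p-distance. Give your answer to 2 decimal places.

p = 579/1949 = 0.297075… ≈ 0.30 (to 2 d.p.).

0.30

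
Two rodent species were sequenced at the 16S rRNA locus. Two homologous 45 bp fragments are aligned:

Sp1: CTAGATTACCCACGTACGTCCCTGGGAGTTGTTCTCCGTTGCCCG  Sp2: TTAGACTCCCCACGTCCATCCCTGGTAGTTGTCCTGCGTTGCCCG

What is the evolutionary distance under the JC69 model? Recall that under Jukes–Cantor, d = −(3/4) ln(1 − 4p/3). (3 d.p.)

0.203

The sequences differ at 8 of 45 sites (1, 6, 8, 16, 18, 26, 33, 36), so p = 8/45 ≈ 0.177778.
d = −(3/4) ln(1 − 4p/3) = −0.75 ln(1 − 0.237037) = −0.75 ln(0.762963)
  = −0.75 × (-0.270546) = 0.202910 substitutions/site.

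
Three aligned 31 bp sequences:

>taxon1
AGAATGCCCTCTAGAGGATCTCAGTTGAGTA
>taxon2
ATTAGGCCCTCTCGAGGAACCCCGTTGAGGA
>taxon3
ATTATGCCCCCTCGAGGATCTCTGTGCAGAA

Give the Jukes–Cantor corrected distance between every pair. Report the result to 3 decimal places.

d(taxon1,taxon2) = 0.316, d(taxon1,taxon3) = 0.316, d(taxon2,taxon3) = 0.316

taxon1–taxon2: 8/31 sites differ → p ≈ 0.258065, d = −0.75 ln(1 − 0.344087) = 0.316295 ≈ 0.316.
taxon1–taxon3: 8/31 sites differ → p ≈ 0.258065, d = −0.75 ln(1 − 0.344087) = 0.316295 ≈ 0.316.
taxon2–taxon3: 8/31 sites differ → p ≈ 0.258065, d = −0.75 ln(1 − 0.344087) = 0.316295 ≈ 0.316.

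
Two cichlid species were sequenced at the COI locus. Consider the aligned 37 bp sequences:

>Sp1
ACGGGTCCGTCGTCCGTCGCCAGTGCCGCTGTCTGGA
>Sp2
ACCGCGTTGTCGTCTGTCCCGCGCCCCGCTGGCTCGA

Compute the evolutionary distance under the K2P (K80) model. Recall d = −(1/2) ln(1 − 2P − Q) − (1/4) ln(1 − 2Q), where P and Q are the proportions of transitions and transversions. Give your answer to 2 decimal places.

0.47

Of 37 sites, 4 differences are transitions and 9 are transversions, so P = 4/37 ≈ 0.108108 and Q = 9/37 ≈ 0.243243.
Under the Kimura two-parameter model, d = −½ ln(1 − 2P − Q) − ¼ ln(1 − 2Q).
1 − 2P − Q = 0.540541, giving −½ ln(0.540541) = 0.307592.
1 − 2Q = 0.513514, giving −¼ ln(0.513514) = 0.166619.
d = 0.307592 + 0.166619 = 0.474211.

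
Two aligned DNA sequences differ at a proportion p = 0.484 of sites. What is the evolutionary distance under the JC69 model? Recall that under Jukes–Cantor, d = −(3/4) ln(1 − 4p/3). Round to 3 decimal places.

0.777

d = −(3/4) ln(1 − 4p/3) = −0.75 ln(1 − 0.645333) = −0.75 ln(0.354667)
  = −0.75 × (-1.036576) = 0.777432 substitutions/site.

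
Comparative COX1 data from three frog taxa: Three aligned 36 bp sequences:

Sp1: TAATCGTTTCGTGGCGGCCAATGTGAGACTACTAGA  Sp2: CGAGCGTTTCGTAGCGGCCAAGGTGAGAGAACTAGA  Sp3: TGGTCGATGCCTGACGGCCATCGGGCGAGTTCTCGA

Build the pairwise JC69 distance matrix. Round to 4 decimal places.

d(Sp1,Sp2) = 0.2251, d(Sp1,Sp3) = 0.4926, d(Sp2,Sp3) = 0.6082

Sp1–Sp2: 7/36 sites differ → p ≈ 0.194444, d = −0.75 ln(1 − 0.259259) = 0.225078 ≈ 0.2251.
Sp1–Sp3: 13/36 sites differ → p ≈ 0.361111, d = −0.75 ln(1 − 0.481481) = 0.492584 ≈ 0.4926.
Sp2–Sp3: 15/36 sites differ → p ≈ 0.416667, d = −0.75 ln(1 − 0.555556) = 0.608198 ≈ 0.6082.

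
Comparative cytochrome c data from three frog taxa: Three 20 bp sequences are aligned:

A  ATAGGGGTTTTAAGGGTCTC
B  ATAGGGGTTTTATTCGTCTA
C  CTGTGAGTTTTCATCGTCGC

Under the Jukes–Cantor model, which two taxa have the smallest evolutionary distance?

A–B: 4/20 differ, p = 0.200, d = 0.233.
A–C: 8/20 differ, p = 0.400, d = 0.572.
B–C: 8/20 differ, p = 0.400, d = 0.572.
The smallest distance is between A and B.

A and B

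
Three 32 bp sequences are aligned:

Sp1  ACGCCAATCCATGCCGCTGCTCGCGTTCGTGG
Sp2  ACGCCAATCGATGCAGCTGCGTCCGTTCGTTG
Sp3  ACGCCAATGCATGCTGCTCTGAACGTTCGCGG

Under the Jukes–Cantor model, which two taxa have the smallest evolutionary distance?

Sp1 and Sp2

Sp1–Sp2: 6/32 differ, p = 0.188, d = 0.216.
Sp1–Sp3: 8/32 differ, p = 0.250, d = 0.304.
Sp2–Sp3: 9/32 differ, p = 0.281, d = 0.353.
The smallest distance is between Sp1 and Sp2.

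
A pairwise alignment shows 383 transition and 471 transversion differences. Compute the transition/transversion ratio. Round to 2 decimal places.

0.81

R = 383/471 = 0.813163… ≈ 0.81 (to 2 d.p.).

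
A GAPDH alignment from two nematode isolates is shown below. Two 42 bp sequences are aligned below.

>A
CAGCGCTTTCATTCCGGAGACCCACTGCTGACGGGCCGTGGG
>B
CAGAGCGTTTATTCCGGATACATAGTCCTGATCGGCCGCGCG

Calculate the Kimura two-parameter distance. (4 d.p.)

0.3597

Of 42 sites, 4 differences are transitions and 8 are transversions, so P = 4/42 ≈ 0.095238 and Q = 8/42 ≈ 0.190476.
Under the Kimura two-parameter model, d = −½ ln(1 − 2P − Q) − ¼ ln(1 − 2Q).
1 − 2P − Q = 0.619048, giving −½ ln(0.619048) = 0.239786.
1 − 2Q = 0.619048, giving −¼ ln(0.619048) = 0.119893.
d = 0.239786 + 0.119893 = 0.359679.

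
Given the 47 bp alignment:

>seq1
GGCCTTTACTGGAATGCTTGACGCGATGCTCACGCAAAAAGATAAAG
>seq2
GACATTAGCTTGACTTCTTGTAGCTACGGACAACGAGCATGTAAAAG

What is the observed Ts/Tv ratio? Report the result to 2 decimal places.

Transitions are A↔G and C↔T; transversions are all other mismatches.
Transitions: 4. Transversions: 17.
R = 4/17 = 0.235294… ≈ 0.24 (to 2 d.p.).

0.24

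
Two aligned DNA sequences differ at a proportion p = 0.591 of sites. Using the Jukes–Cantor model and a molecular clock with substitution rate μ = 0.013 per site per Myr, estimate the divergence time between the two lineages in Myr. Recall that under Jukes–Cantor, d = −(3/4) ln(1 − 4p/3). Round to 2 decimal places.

44.75

d = −(3/4) ln(1 − 4p/3) = −0.75 ln(1 − 0.788) = −0.75 ln(0.212)
  = −0.75 × (-1.551169) = 1.163377 substitutions/site.
Under a molecular clock d = 2μt, so t = d/(2μ) = 1.163377 / (2 × 0.013) = 44.75 Myr.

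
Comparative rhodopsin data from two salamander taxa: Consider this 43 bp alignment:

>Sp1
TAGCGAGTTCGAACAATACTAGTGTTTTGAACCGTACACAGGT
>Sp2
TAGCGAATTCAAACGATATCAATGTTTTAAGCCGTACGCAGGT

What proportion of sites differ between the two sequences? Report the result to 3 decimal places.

0.209

The sequences differ at 9 of 43 positions (sites 7, 11, 15, 19, 20, 22, 29, 31, 38).
p = 9/43 = 0.209302… ≈ 0.209 (to 3 d.p.).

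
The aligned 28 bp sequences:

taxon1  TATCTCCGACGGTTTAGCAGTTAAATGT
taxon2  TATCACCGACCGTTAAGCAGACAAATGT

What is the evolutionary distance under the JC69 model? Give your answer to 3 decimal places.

The sequences differ at 5 of 28 sites (5, 11, 15, 21, 22), so p = 5/28 ≈ 0.178571.
d = −(3/4) ln(1 − 4p/3) = −0.75 ln(1 − 0.238095) = −0.75 ln(0.761905)
  = −0.75 × (-0.271933) = 0.203950 substitutions/site.

0.204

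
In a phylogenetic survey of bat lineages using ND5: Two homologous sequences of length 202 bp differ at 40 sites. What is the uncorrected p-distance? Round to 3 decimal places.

p = 40/202 = 0.198019… ≈ 0.198 (to 3 d.p.).

0.198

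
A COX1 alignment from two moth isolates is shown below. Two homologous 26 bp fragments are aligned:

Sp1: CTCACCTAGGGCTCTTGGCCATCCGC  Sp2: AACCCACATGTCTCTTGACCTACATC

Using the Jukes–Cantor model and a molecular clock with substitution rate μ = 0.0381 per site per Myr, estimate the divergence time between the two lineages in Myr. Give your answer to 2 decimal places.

9.40

The sequences differ at 12 of 26 sites, so p = 12/26 ≈ 0.461538.
d = −(3/4) ln(1 − 4p/3) = −0.75 ln(1 − 0.615384) = −0.75 ln(0.384616)
  = −0.75 × (-0.955510) = 0.716633 substitutions/site.
Under a molecular clock d = 2μt, so t = d/(2μ) = 0.716633 / (2 × 0.0381) = 9.40 Myr.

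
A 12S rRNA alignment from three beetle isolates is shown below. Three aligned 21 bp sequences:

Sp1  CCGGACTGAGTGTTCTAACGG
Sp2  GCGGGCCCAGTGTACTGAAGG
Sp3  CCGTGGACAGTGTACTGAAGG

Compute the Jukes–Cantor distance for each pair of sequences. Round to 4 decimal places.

Sp1–Sp2: 7/21 sites differ → p ≈ 0.333333, d = −0.75 ln(1 − 0.444444) = 0.440839 ≈ 0.4408.
Sp1–Sp3: 8/21 sites differ → p ≈ 0.380952, d = −0.75 ln(1 − 0.507936) = 0.531860 ≈ 0.5319.
Sp2–Sp3: 4/21 sites differ → p ≈ 0.190476, d = −0.75 ln(1 − 0.253968) = 0.219740 ≈ 0.2197.

d(Sp1,Sp2) = 0.4408, d(Sp1,Sp3) = 0.5319, d(Sp2,Sp3) = 0.2197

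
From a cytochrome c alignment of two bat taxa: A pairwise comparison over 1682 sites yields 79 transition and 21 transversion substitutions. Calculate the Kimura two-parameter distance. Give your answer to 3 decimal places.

P = 79/1682 ≈ 0.046968 and Q = 21/1682 ≈ 0.012485.
Under the Kimura two-parameter model, d = −½ ln(1 − 2P − Q) − ¼ ln(1 − 2Q).
1 − 2P − Q = 0.893579, giving −½ ln(0.893579) = 0.056260.
1 − 2Q = 0.97503, giving −¼ ln(0.97503) = 0.006322.
d = 0.056260 + 0.006322 = 0.062582.

0.063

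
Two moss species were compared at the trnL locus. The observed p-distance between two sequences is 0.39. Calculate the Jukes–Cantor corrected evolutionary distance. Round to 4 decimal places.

d = −(3/4) ln(1 − 4p/3) = −0.75 ln(1 − 0.52) = −0.75 ln(0.48)
  = −0.75 × (-0.733969) = 0.550477 substitutions/site.

0.5505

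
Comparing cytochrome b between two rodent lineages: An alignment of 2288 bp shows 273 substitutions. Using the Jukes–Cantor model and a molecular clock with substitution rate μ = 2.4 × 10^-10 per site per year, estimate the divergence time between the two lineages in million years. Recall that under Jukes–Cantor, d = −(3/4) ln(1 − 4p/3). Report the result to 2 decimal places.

270.74

p = 273/2288 ≈ 0.119318.
d = −(3/4) ln(1 − 4p/3) = −0.75 ln(1 − 0.159091) = −0.75 ln(0.840909)
  = −0.75 × (-0.173272) = 0.129954 substitutions/site.
Under a molecular clock d = 2μt, so t = d/(2μ) = 0.129954 / (2 × 2.4 × 10^-10) = 270.74 million years.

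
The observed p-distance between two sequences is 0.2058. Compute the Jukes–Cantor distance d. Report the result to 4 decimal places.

0.2406

d = −(3/4) ln(1 − 4p/3) = −0.75 ln(1 − 0.2744) = −0.75 ln(0.7256)
  = −0.75 × (-0.320756) = 0.240567 substitutions/site.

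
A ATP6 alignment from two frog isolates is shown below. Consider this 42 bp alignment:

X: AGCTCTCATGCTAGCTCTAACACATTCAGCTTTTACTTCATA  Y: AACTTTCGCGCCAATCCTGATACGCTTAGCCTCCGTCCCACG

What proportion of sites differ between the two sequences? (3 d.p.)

The sequences differ at 22 of 42 positions.
p = 22/42 = 0.523809… ≈ 0.524 (to 3 d.p.).

0.524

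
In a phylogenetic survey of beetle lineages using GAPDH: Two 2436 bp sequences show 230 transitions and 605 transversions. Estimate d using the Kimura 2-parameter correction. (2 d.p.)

P = 230/2436 ≈ 0.094417 and Q = 605/2436 ≈ 0.248358.
Under the Kimura two-parameter model, d = −½ ln(1 − 2P − Q) − ¼ ln(1 − 2Q).
1 − 2P − Q = 0.562808, giving −½ ln(0.562808) = 0.287408.
1 − 2Q = 0.503284, giving −¼ ln(0.503284) = 0.171650.
d = 0.287408 + 0.171650 = 0.459058.

0.46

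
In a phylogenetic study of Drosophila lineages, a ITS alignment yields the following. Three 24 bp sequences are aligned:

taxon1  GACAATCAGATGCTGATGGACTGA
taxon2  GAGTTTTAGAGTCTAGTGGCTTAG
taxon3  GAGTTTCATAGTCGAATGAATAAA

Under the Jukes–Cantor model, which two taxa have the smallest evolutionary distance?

taxon2 and taxon3

taxon1–taxon2: 12/24 differ, p = 0.500, d = 0.824.
taxon1–taxon3: 12/24 differ, p = 0.500, d = 0.824.
taxon2–taxon3: 8/24 differ, p = 0.333, d = 0.441.
The smallest distance is between taxon2 and taxon3.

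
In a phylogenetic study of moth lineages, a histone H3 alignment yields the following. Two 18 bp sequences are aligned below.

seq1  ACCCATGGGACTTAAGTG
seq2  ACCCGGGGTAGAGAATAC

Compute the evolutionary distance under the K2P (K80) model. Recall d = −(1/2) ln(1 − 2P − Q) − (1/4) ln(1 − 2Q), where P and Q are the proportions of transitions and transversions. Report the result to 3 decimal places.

Of 18 sites, 1 differences are transitions and 8 are transversions, so P = 1/18 ≈ 0.055556 and Q = 8/18 ≈ 0.444444.
Under the Kimura two-parameter model, d = −½ ln(1 − 2P − Q) − ¼ ln(1 − 2Q).
1 − 2P − Q = 0.444444, giving −½ ln(0.444444) = 0.405466.
1 − 2Q = 0.111112, giving −¼ ln(0.111112) = 0.549304.
d = 0.405466 + 0.549304 = 0.954770.

0.955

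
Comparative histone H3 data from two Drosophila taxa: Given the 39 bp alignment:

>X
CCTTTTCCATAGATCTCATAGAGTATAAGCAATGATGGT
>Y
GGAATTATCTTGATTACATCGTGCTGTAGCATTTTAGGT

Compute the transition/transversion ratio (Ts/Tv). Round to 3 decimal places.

Transitions are A↔G and C↔T; transversions are all other mismatches.
Transitions: 3. Transversions: 17.
R = 3/17 = 0.176470… ≈ 0.176 (to 3 d.p.).

0.176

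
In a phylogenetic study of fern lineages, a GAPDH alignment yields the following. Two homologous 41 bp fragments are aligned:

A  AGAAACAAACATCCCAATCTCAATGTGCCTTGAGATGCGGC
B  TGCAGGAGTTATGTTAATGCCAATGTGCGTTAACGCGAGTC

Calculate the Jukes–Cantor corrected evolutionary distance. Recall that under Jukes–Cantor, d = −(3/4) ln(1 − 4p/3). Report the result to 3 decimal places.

The sequences differ at 19 of 41 sites, so p = 19/41 ≈ 0.463415.
d = −(3/4) ln(1 − 4p/3) = −0.75 ln(1 − 0.617887) = −0.75 ln(0.382113)
  = −0.75 × (-0.962039) = 0.721529 substitutions/site.

0.722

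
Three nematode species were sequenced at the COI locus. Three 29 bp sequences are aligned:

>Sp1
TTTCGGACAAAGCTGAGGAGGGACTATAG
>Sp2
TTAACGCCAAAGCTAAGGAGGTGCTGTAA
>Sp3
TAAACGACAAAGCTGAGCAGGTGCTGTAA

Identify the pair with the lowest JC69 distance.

Sp2 and Sp3

Sp1–Sp2: 9/29 differ, p = 0.310, d = 0.401.
Sp1–Sp3: 9/29 differ, p = 0.310, d = 0.401.
Sp2–Sp3: 4/29 differ, p = 0.138, d = 0.152.
The smallest distance is between Sp2 and Sp3.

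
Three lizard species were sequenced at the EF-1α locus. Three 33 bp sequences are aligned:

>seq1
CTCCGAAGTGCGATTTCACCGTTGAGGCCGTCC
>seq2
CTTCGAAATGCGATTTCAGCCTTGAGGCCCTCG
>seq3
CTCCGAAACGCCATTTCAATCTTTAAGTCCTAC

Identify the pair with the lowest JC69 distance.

seq1–seq2: 6/33 differ, p = 0.182, d = 0.208.
seq1–seq3: 11/33 differ, p = 0.333, d = 0.441.
seq2–seq3: 10/33 differ, p = 0.303, d = 0.388.
The smallest distance is between seq1 and seq2.

seq1 and seq2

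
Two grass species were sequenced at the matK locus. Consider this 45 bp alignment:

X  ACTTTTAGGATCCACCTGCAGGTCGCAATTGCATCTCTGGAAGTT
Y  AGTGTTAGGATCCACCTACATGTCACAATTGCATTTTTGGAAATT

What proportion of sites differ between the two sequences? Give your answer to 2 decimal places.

0.18

The sequences differ at 8 of 45 positions (sites 2, 4, 18, 21, 25, 35, 37, 43).
p = 8/45 = 0.177777… ≈ 0.18 (to 2 d.p.).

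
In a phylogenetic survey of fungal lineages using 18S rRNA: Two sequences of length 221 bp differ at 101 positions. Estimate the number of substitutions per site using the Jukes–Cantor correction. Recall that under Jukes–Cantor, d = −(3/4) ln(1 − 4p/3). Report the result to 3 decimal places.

0.705

p = 101/221 ≈ 0.457014.
d = −(3/4) ln(1 − 4p/3) = −0.75 ln(1 − 0.609352) = −0.75 ln(0.390648)
  = −0.75 × (-0.939948) = 0.704961 substitutions/site.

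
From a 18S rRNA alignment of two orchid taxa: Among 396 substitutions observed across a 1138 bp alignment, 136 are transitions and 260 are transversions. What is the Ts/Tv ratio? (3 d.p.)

R = 136/260 = 0.523076… ≈ 0.523 (to 3 d.p.).

0.523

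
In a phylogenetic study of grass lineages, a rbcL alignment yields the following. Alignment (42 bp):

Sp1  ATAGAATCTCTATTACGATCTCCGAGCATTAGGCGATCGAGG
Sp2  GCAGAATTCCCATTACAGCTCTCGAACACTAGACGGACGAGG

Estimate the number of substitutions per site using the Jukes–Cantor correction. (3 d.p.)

The sequences differ at 16 of 42 sites, so p = 16/42 ≈ 0.380952.
d = −(3/4) ln(1 − 4p/3) = −0.75 ln(1 − 0.507936) = −0.75 ln(0.492064)
  = −0.75 × (-0.709146) = 0.531860 substitutions/site.

0.532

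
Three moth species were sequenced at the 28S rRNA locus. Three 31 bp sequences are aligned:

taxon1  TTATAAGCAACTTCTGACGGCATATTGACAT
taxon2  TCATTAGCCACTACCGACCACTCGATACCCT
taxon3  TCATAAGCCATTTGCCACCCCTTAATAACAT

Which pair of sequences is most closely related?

taxon2 and taxon3

taxon1–taxon2: 14/31 differ, p = 0.452, d = 0.691.
taxon1–taxon3: 11/31 differ, p = 0.355, d = 0.481.
taxon2–taxon3: 10/31 differ, p = 0.323, d = 0.422.
The smallest distance is between taxon2 and taxon3.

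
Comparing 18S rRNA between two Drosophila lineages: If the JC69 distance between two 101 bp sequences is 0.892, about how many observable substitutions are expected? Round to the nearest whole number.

Invert JC69: p = (3/4)(1 − e^(−4d/3)) = 0.75 × (1 − e^(-1.189333)) = 0.75 × (1 − 0.304424) = 0.521682.
Expected differing sites = pL ≈ 0.521682 × 101 = 52.689882 ≈ 53.

53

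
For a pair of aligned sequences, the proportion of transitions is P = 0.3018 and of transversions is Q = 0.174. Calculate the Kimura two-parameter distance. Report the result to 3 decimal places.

0.859

Under the Kimura two-parameter model, d = −½ ln(1 − 2P − Q) − ¼ ln(1 − 2Q).
1 − 2P − Q = 0.2224, giving −½ ln(0.2224) = 0.751639.
1 − 2Q = 0.652, giving −¼ ln(0.652) = 0.106928.
d = 0.751639 + 0.106928 = 0.858567.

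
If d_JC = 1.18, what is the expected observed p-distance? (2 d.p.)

p = (3/4)(1 − e^(−4d/3)) = 0.75 × (1 − e^(-1.573333)) = 0.75 × (1 − 0.207353) = 0.594485.

0.59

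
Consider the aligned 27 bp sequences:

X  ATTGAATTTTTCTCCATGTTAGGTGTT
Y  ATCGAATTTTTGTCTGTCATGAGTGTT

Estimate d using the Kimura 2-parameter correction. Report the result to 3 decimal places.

0.391

Of 27 sites, 5 differences are transitions and 3 are transversions, so P = 5/27 ≈ 0.185185 and Q = 3/27 ≈ 0.111111.
Under the Kimura two-parameter model, d = −½ ln(1 − 2P − Q) − ¼ ln(1 − 2Q).
1 − 2P − Q = 0.518519, giving −½ ln(0.518519) = 0.328389.
1 − 2Q = 0.777778, giving −¼ ln(0.777778) = 0.062829.
d = 0.328389 + 0.062829 = 0.391218.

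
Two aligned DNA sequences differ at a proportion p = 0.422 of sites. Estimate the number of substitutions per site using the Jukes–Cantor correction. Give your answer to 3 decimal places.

0.620

d = −(3/4) ln(1 − 4p/3) = −0.75 ln(1 − 0.562667) = −0.75 ln(0.437333)
  = −0.75 × (-0.827060) = 0.620295 substitutions/site.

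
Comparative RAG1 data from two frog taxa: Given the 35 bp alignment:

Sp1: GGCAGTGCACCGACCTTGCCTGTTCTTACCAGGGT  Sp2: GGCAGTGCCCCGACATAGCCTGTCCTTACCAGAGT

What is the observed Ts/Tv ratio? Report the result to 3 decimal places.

0.667

Transitions are A↔G and C↔T; transversions are all other mismatches.
Transitions: 2. Transversions: 3.
R = 2/3 = 0.666666… ≈ 0.667 (to 3 d.p.).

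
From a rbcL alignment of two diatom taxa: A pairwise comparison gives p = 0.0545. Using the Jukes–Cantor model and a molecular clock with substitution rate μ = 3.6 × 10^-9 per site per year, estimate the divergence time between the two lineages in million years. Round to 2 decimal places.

7.86

d = −(3/4) ln(1 − 4p/3) = −0.75 ln(1 − 0.072667) = −0.75 ln(0.927333)
  = −0.75 × (-0.075443) = 0.056582 substitutions/site.
Under a molecular clock d = 2μt, so t = d/(2μ) = 0.056582 / (2 × 3.6 × 10^-9) = 7.86 million years.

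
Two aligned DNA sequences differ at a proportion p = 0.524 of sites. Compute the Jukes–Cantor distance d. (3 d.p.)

0.900

d = −(3/4) ln(1 − 4p/3) = −0.75 ln(1 − 0.698667) = −0.75 ln(0.301333)
  = −0.75 × (-1.199539) = 0.899654 substitutions/site.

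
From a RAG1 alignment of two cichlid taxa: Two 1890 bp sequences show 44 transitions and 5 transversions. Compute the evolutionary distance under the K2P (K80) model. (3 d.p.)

0.027

P = 44/1890 ≈ 0.02328 and Q = 5/1890 ≈ 0.002646.
Under the Kimura two-parameter model, d = −½ ln(1 − 2P − Q) − ¼ ln(1 − 2Q).
1 − 2P − Q = 0.950794, giving −½ ln(0.950794) = 0.025229.
1 − 2Q = 0.994708, giving −¼ ln(0.994708) = 0.001327.
d = 0.025229 + 0.001327 = 0.026556.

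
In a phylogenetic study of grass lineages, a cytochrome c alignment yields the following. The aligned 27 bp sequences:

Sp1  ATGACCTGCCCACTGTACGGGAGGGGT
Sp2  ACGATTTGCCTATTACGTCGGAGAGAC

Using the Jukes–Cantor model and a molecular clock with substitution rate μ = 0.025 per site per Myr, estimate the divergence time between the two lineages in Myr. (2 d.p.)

The sequences differ at 13 of 27 sites, so p = 13/27 ≈ 0.481481.
d = −(3/4) ln(1 − 4p/3) = −0.75 ln(1 − 0.641975) = −0.75 ln(0.358025)
  = −0.75 × (-1.027152) = 0.770364 substitutions/site.
Under a molecular clock d = 2μt, so t = d/(2μ) = 0.770364 / (2 × 0.025) = 15.41 Myr.

15.41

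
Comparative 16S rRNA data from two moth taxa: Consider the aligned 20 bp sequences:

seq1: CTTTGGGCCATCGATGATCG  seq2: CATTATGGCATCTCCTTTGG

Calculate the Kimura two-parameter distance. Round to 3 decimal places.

Of 20 sites, 2 differences are transitions and 8 are transversions, so P = 2/20 = 0.1 and Q = 8/20 = 0.4.
Under the Kimura two-parameter model, d = −½ ln(1 − 2P − Q) − ¼ ln(1 − 2Q).
1 − 2P − Q = 0.4, giving −½ ln(0.4) = 0.458145.
1 − 2Q = 0.2, giving −¼ ln(0.2) = 0.402359.
d = 0.458145 + 0.402359 = 0.860504.

0.861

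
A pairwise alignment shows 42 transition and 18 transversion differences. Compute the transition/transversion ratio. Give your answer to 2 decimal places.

2.33

R = 42/18 = 2.333333… ≈ 2.33 (to 2 d.p.).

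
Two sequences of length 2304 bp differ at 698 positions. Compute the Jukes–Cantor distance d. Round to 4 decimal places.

0.3881

p = 698/2304 ≈ 0.302951.
d = −(3/4) ln(1 − 4p/3) = −0.75 ln(1 − 0.403935) = −0.75 ln(0.596065)
  = −0.75 × (-0.517406) = 0.388055 substitutions/site.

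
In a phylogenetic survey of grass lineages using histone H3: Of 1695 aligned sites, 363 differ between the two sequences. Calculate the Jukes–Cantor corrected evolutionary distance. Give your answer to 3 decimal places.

0.252

p = 363/1695 ≈ 0.214159.
d = −(3/4) ln(1 − 4p/3) = −0.75 ln(1 − 0.285545) = −0.75 ln(0.714455)
  = −0.75 × (-0.336235) = 0.252176 substitutions/site.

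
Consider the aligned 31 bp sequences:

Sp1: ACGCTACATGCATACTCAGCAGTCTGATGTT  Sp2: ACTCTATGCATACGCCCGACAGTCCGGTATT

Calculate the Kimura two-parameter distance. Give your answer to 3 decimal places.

1.041

Of 31 sites, 13 differences are transitions and 1 are transversions, so P = 13/31 ≈ 0.419355 and Q = 1/31 ≈ 0.032258.
Under the Kimura two-parameter model, d = −½ ln(1 − 2P − Q) − ¼ ln(1 − 2Q).
1 − 2P − Q = 0.129032, giving −½ ln(0.129032) = 1.023847.
1 − 2Q = 0.935484, giving −¼ ln(0.935484) = 0.016673.
d = 1.023847 + 0.016673 = 1.040520.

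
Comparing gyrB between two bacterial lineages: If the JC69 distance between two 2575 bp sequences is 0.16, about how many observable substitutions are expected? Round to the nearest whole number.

Invert JC69: p = (3/4)(1 − e^(−4d/3)) = 0.75 × (1 − e^(-0.213333)) = 0.75 × (1 − 0.807887) = 0.144085.
Expected differing sites = pL ≈ 0.144085 × 2575 = 371.018875 ≈ 371.

371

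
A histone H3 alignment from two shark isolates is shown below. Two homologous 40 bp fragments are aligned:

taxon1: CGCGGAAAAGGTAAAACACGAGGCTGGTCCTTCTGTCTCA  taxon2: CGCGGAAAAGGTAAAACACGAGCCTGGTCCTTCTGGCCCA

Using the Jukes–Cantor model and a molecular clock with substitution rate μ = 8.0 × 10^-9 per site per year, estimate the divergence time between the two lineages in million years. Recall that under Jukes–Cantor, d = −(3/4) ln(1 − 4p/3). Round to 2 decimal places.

4.94

The sequences differ at 3 of 40 sites (23, 36, 38), so p = 3/40 = 0.075.
d = −(3/4) ln(1 − 4p/3) = −0.75 ln(1 − 0.1) = −0.75 ln(0.9)
  = −0.75 × (-0.105361) = 0.079021 substitutions/site.
Under a molecular clock d = 2μt, so t = d/(2μ) = 0.079021 / (2 × 8.0 × 10^-9) = 4.94 million years.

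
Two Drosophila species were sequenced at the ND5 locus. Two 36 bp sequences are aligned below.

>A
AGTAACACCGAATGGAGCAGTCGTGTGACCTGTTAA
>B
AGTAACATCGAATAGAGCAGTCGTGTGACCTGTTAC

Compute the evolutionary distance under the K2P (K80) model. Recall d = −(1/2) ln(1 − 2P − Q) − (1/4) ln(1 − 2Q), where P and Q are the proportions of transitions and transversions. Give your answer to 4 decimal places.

0.0891

Of 36 sites, 2 differences are transitions and 1 are transversions, so P = 2/36 ≈ 0.055556 and Q = 1/36 ≈ 0.027778.
Under the Kimura two-parameter model, d = −½ ln(1 − 2P − Q) − ¼ ln(1 − 2Q).
1 − 2P − Q = 0.86111, giving −½ ln(0.86111) = 0.074767.
1 − 2Q = 0.944444, giving −¼ ln(0.944444) = 0.014290.
d = 0.074767 + 0.014290 = 0.089057.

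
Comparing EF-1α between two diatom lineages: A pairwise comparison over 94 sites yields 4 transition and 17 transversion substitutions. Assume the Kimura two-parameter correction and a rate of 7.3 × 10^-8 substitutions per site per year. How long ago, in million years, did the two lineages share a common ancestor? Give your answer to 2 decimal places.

1.83

P = 4/94 ≈ 0.042553 and Q = 17/94 ≈ 0.180851.
Under the Kimura two-parameter model, d = −½ ln(1 − 2P − Q) − ¼ ln(1 − 2Q).
1 − 2P − Q = 0.734043, giving −½ ln(0.734043) = 0.154594.
1 − 2Q = 0.638298, giving −¼ ln(0.638298) = 0.112238.
d = 0.154594 + 0.112238 = 0.266832.
Under a molecular clock d = 2μt, so t = d/(2μ) = 0.266832 / (2 × 7.3 × 10^-8) = 1.83 million years.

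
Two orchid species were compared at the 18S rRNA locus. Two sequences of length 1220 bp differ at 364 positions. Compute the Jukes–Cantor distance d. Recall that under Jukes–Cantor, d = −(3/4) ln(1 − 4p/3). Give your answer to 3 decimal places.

p = 364/1220 ≈ 0.298361.
d = −(3/4) ln(1 − 4p/3) = −0.75 ln(1 − 0.397815) = −0.75 ln(0.602185)
  = −0.75 × (-0.507191) = 0.380393 substitutions/site.

0.380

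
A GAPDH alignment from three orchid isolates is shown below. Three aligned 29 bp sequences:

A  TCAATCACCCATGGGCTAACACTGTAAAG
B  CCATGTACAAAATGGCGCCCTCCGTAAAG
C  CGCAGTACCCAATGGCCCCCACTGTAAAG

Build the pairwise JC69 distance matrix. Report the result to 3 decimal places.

d(A,B) = 0.683, d(A,C) = 0.462, d(B,C) = 0.344

A–B: 13/29 sites differ → p ≈ 0.448276, d = −0.75 ln(1 − 0.597701) = 0.682920 ≈ 0.683.
A–C: 10/29 sites differ → p ≈ 0.344828, d = −0.75 ln(1 − 0.459771) = 0.461822 ≈ 0.462.
B–C: 8/29 sites differ → p ≈ 0.275862, d = −0.75 ln(1 − 0.367816) = 0.343931 ≈ 0.344.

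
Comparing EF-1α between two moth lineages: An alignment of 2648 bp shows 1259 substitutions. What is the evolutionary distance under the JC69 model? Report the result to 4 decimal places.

0.7537

p = 1259/2648 ≈ 0.475453.
d = −(3/4) ln(1 − 4p/3) = −0.75 ln(1 − 0.633937) = −0.75 ln(0.366063)
  = −0.75 × (-1.004950) = 0.753713 substitutions/site.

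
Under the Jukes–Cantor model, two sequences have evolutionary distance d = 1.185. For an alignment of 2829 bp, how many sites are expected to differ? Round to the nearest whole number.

1685

Invert JC69: p = (3/4)(1 − e^(−4d/3)) = 0.75 × (1 − e^(-1.58)) = 0.75 × (1 − 0.205975) = 0.595519.
Expected differing sites = pL ≈ 0.595519 × 2829 = 1684.723251 ≈ 1685.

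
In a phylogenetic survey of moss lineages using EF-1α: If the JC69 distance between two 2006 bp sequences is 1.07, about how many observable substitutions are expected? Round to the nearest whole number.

1143

Invert JC69: p = (3/4)(1 − e^(−4d/3)) = 0.75 × (1 − e^(-1.426667)) = 0.75 × (1 − 0.240108) = 0.569919.
Expected differing sites = pL ≈ 0.569919 × 2006 = 1143.257514 ≈ 1143.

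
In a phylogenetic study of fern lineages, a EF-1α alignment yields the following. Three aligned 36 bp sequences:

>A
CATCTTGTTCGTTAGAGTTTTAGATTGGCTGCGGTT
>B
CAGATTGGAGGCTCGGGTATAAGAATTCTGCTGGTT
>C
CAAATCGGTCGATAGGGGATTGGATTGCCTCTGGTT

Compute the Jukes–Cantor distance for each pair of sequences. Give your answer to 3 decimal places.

d(A,B) = 0.745, d(A,C) = 0.441, d(B,C) = 0.493

A–B: 17/36 sites differ → p ≈ 0.472222, d = −0.75 ln(1 − 0.629629) = 0.744938 ≈ 0.745.
A–C: 12/36 sites differ → p ≈ 0.333333, d = −0.75 ln(1 − 0.444444) = 0.440839 ≈ 0.441.
B–C: 13/36 sites differ → p ≈ 0.361111, d = −0.75 ln(1 − 0.481481) = 0.492584 ≈ 0.493.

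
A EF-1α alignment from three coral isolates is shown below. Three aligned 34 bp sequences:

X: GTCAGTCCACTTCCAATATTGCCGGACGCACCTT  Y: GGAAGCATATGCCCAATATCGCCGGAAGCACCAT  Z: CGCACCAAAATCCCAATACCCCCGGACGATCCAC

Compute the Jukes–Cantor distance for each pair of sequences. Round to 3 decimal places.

d(X,Y) = 0.423, d(X,Z) = 0.665, d(Y,Z) = 0.477

X–Y: 11/34 sites differ → p ≈ 0.323529, d = −0.75 ln(1 − 0.431372) = 0.423397 ≈ 0.423.
X–Z: 15/34 sites differ → p ≈ 0.441176, d = −0.75 ln(1 − 0.588235) = 0.665477 ≈ 0.665.
Y–Z: 12/34 sites differ → p ≈ 0.352941, d = −0.75 ln(1 − 0.470588) = 0.476991 ≈ 0.477.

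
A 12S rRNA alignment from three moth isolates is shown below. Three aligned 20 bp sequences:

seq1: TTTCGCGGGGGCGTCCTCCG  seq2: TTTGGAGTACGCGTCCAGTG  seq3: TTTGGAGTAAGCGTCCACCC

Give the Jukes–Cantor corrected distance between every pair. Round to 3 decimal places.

d(seq1,seq2) = 0.572, d(seq1,seq3) = 0.471, d(seq2,seq3) = 0.233

seq1–seq2: 8/20 sites differ → p = 0.4, d = −0.75 ln(1 − 0.533333) = 0.571605 ≈ 0.572.
seq1–seq3: 7/20 sites differ → p = 0.35, d = −0.75 ln(1 − 0.466667) = 0.471457 ≈ 0.471.
seq2–seq3: 4/20 sites differ → p = 0.2, d = −0.75 ln(1 − 0.266667) = 0.232617 ≈ 0.233.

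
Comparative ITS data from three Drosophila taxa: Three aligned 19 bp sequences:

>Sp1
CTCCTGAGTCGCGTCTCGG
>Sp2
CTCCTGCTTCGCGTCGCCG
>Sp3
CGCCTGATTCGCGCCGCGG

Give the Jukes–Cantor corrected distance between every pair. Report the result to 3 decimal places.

Sp1–Sp2: 4/19 sites differ → p ≈ 0.210526, d = −0.75 ln(1 − 0.280701) = 0.247109 ≈ 0.247.
Sp1–Sp3: 4/19 sites differ → p ≈ 0.210526, d = −0.75 ln(1 − 0.280701) = 0.247109 ≈ 0.247.
Sp2–Sp3: 4/19 sites differ → p ≈ 0.210526, d = −0.75 ln(1 − 0.280701) = 0.247109 ≈ 0.247.

d(Sp1,Sp2) = 0.247, d(Sp1,Sp3) = 0.247, d(Sp2,Sp3) = 0.247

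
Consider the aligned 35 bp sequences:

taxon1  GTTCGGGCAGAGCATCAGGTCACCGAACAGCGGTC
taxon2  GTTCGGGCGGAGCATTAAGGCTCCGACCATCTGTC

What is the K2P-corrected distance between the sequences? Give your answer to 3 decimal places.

0.273

Of 35 sites, 3 differences are transitions and 5 are transversions, so P = 3/35 ≈ 0.085714 and Q = 5/35 ≈ 0.142857.
Under the Kimura two-parameter model, d = −½ ln(1 − 2P − Q) − ¼ ln(1 − 2Q).
1 − 2P − Q = 0.685715, giving −½ ln(0.685715) = 0.188647.
1 − 2Q = 0.714286, giving −¼ ln(0.714286) = 0.084118.
d = 0.188647 + 0.084118 = 0.272765.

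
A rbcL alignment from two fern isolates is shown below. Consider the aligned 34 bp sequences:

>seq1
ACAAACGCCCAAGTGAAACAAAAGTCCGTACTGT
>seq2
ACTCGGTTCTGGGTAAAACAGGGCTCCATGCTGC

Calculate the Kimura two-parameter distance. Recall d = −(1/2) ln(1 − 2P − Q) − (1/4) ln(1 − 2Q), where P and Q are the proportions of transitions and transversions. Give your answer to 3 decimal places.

Of 34 sites, 12 differences are transitions and 5 are transversions, so P = 12/34 ≈ 0.352941 and Q = 5/34 ≈ 0.147059.
Under the Kimura two-parameter model, d = −½ ln(1 − 2P − Q) − ¼ ln(1 − 2Q).
1 − 2P − Q = 0.147059, giving −½ ln(0.147059) = 0.958461.
1 − 2Q = 0.705882, giving −¼ ln(0.705882) = 0.087077.
d = 0.958461 + 0.087077 = 1.045538.

1.046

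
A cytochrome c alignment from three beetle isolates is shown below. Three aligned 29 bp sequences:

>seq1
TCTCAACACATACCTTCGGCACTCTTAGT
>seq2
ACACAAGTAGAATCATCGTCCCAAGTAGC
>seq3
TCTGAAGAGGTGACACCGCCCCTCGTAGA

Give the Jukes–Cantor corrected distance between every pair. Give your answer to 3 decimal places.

d(seq1,seq2) = 0.878, d(seq1,seq3) = 0.602, d(seq2,seq3) = 0.683

seq1–seq2: 15/29 sites differ → p ≈ 0.517241, d = −0.75 ln(1 − 0.689655) = 0.877553 ≈ 0.878.
seq1–seq3: 12/29 sites differ → p ≈ 0.413793, d = −0.75 ln(1 − 0.551724) = 0.601760 ≈ 0.602.
seq2–seq3: 13/29 sites differ → p ≈ 0.448276, d = −0.75 ln(1 − 0.597701) = 0.682920 ≈ 0.683.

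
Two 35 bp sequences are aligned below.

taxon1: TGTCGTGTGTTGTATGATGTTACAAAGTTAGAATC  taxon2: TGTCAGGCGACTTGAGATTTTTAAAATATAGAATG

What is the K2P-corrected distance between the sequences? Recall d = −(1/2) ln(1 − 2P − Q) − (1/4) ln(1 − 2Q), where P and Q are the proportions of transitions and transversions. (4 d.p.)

Of 35 sites, 4 differences are transitions and 10 are transversions, so P = 4/35 ≈ 0.114286 and Q = 10/35 ≈ 0.285714.
Under the Kimura two-parameter model, d = −½ ln(1 − 2P − Q) − ¼ ln(1 − 2Q).
1 − 2P − Q = 0.485714, giving −½ ln(0.485714) = 0.361068.
1 − 2Q = 0.428572, giving −¼ ln(0.428572) = 0.211824.
d = 0.361068 + 0.211824 = 0.572892.

0.5729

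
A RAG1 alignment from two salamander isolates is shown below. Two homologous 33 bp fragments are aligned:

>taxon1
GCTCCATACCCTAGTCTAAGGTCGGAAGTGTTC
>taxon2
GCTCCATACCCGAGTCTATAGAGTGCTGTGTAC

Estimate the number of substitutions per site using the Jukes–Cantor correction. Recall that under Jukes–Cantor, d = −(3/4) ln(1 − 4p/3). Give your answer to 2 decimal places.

0.34

The sequences differ at 9 of 33 sites (12, 19, 20, 22, 23, 24, 26, 27, 32), so p = 9/33 ≈ 0.272727.
d = −(3/4) ln(1 − 4p/3) = −0.75 ln(1 − 0.363636) = −0.75 ln(0.636364)
  = −0.75 × (-0.451985) = 0.338989 substitutions/site.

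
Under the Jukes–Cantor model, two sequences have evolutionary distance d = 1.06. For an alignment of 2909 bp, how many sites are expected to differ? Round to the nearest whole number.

1651

Invert JC69: p = (3/4)(1 − e^(−4d/3)) = 0.75 × (1 − e^(-1.413333)) = 0.75 × (1 − 0.243331) = 0.567502.
Expected differing sites = pL ≈ 0.567502 × 2909 = 1650.863318 ≈ 1651.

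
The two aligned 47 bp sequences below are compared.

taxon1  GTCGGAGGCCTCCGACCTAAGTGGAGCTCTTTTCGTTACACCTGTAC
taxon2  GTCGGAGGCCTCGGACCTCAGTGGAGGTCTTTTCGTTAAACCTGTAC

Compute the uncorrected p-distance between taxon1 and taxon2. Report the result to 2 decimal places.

0.09

The sequences differ at 4 of 47 positions (sites 13, 19, 27, 39).
p = 4/47 = 0.085106… ≈ 0.09 (to 2 d.p.).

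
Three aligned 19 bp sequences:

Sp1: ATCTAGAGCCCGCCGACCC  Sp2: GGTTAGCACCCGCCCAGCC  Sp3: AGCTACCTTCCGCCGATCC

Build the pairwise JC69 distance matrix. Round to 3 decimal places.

d(Sp1,Sp2) = 0.507, d(Sp1,Sp3) = 0.410, d(Sp2,Sp3) = 0.507

Sp1–Sp2: 7/19 sites differ → p ≈ 0.368421, d = −0.75 ln(1 − 0.491228) = 0.506816 ≈ 0.507.
Sp1–Sp3: 6/19 sites differ → p ≈ 0.315789, d = −0.75 ln(1 − 0.421052) = 0.409907 ≈ 0.410.
Sp2–Sp3: 7/19 sites differ → p ≈ 0.368421, d = −0.75 ln(1 − 0.491228) = 0.506816 ≈ 0.507.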